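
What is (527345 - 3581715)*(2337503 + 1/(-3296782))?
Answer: -11768850798027653825/1648391 ≈ -7.1396e+12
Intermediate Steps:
(527345 - 3581715)*(2337503 + 1/(-3296782)) = -3054370*(2337503 - 1/3296782) = -3054370*7706237815345/3296782 = -11768850798027653825/1648391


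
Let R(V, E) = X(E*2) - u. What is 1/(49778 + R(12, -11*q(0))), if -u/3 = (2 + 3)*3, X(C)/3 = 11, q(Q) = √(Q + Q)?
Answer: 1/49856 ≈ 2.0058e-5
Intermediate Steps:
q(Q) = √2*√Q (q(Q) = √(2*Q) = √2*√Q)
X(C) = 33 (X(C) = 3*11 = 33)
u = -45 (u = -3*(2 + 3)*3 = -15*3 = -3*15 = -45)
R(V, E) = 78 (R(V, E) = 33 - 1*(-45) = 33 + 45 = 78)
1/(49778 + R(12, -11*q(0))) = 1/(49778 + 78) = 1/49856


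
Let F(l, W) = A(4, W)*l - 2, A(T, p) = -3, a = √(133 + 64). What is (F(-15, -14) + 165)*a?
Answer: 208*√197 ≈ 2919.4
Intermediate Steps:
a = √197 ≈ 14.036
F(l, W) = -2 - 3*l (F(l, W) = -3*l - 2 = -2 - 3*l)
(F(-15, -14) + 165)*a = ((-2 - 3*(-15)) + 165)*√197 = ((-2 + 45) + 165)*√197 = (43 + 165)*√197 = 208*√197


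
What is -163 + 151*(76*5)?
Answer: 57217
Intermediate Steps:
-163 + 151*(76*5) = -163 + 151*380 = -163 + 57380 = 57217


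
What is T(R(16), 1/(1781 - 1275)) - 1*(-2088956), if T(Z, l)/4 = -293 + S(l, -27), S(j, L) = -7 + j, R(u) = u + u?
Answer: 528202270/253 ≈ 2.0878e+6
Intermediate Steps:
R(u) = 2*u
T(Z, l) = -1200 + 4*l (T(Z, l) = 4*(-293 + (-7 + l)) = 4*(-300 + l) = -1200 + 4*l)
T(R(16), 1/(1781 - 1275)) - 1*(-2088956) = (-1200 + 4/(1781 - 1275)) - 1*(-2088956) = (-1200 + 4/506) + 2088956 = (-1200 + 4*(1/506)) + 2088956 = (-1200 + 2/253) + 2088956 = -303598/253 + 2088956 = 528202270/253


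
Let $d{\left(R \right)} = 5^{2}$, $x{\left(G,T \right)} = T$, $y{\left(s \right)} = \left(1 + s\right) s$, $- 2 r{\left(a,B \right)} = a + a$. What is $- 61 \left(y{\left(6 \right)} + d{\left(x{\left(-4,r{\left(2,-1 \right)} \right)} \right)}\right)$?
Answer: $-4087$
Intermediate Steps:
$r{\left(a,B \right)} = - a$ ($r{\left(a,B \right)} = - \frac{a + a}{2} = - \frac{2 a}{2} = - a$)
$y{\left(s \right)} = s \left(1 + s\right)$
$d{\left(R \right)} = 25$
$- 61 \left(y{\left(6 \right)} + d{\left(x{\left(-4,r{\left(2,-1 \right)} \right)} \right)}\right) = - 61 \left(6 \left(1 + 6\right) + 25\right) = - 61 \left(6 \cdot 7 + 25\right) = - 61 \left(42 + 25\right) = \left(-61\right) 67 = -4087$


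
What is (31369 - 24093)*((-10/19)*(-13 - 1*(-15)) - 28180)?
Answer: -3895861440/19 ≈ -2.0505e+8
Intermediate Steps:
(31369 - 24093)*((-10/19)*(-13 - 1*(-15)) - 28180) = 7276*(((1/19)*(-10))*(-13 + 15) - 28180) = 7276*(-10/19*2 - 28180) = 7276*(-20/19 - 28180) = 7276*(-535440/19) = -3895861440/19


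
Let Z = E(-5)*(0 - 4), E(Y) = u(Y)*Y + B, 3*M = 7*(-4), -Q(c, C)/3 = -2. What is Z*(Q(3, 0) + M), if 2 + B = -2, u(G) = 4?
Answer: -320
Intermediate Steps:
Q(c, C) = 6 (Q(c, C) = -3*(-2) = 6)
B = -4 (B = -2 - 2 = -4)
M = -28/3 (M = (7*(-4))/3 = (⅓)*(-28) = -28/3 ≈ -9.3333)
E(Y) = -4 + 4*Y (E(Y) = 4*Y - 4 = -4 + 4*Y)
Z = 96 (Z = (-4 + 4*(-5))*(0 - 4) = (-4 - 20)*(-4) = -24*(-4) = 96)
Z*(Q(3, 0) + M) = 96*(6 - 28/3) = 96*(-10/3) = -320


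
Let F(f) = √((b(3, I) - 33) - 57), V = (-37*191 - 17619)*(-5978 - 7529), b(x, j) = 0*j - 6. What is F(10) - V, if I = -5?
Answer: -333433802 + 4*I*√6 ≈ -3.3343e+8 + 9.798*I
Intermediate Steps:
b(x, j) = -6 (b(x, j) = 0 - 6 = -6)
V = 333433802 (V = (-7067 - 17619)*(-13507) = -24686*(-13507) = 333433802)
F(f) = 4*I*√6 (F(f) = √((-6 - 33) - 57) = √(-39 - 57) = √(-96) = 4*I*√6)
F(10) - V = 4*I*√6 - 1*333433802 = 4*I*√6 - 333433802 = -333433802 + 4*I*√6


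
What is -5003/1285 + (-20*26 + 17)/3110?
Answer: -3241137/799270 ≈ -4.0551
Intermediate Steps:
-5003/1285 + (-20*26 + 17)/3110 = -5003*1/1285 + (-520 + 17)*(1/3110) = -5003/1285 - 503*1/3110 = -5003/1285 - 503/3110 = -3241137/799270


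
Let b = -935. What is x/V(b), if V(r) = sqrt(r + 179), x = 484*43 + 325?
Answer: -21137*I*sqrt(21)/126 ≈ -768.75*I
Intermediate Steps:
x = 21137 (x = 20812 + 325 = 21137)
V(r) = sqrt(179 + r)
x/V(b) = 21137/(sqrt(179 - 935)) = 21137/(sqrt(-756)) = 21137/((6*I*sqrt(21))) = 21137*(-I*sqrt(21)/126) = -21137*I*sqrt(21)/126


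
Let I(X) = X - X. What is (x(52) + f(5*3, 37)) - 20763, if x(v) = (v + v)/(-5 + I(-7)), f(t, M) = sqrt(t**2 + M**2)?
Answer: -103919/5 + sqrt(1594) ≈ -20744.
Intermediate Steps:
I(X) = 0
f(t, M) = sqrt(M**2 + t**2)
x(v) = -2*v/5 (x(v) = (v + v)/(-5 + 0) = (2*v)/(-5) = (2*v)*(-1/5) = -2*v/5)
(x(52) + f(5*3, 37)) - 20763 = (-2/5*52 + sqrt(37**2 + (5*3)**2)) - 20763 = (-104/5 + sqrt(1369 + 15**2)) - 20763 = (-104/5 + sqrt(1369 + 225)) - 20763 = (-104/5 + sqrt(1594)) - 20763 = -103919/5 + sqrt(1594)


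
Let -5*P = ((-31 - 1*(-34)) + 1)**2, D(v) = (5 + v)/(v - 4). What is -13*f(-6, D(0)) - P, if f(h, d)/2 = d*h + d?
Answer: -1593/10 ≈ -159.30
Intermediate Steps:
D(v) = (5 + v)/(-4 + v)
f(h, d) = 2*d + 2*d*h (f(h, d) = 2*(d*h + d) = 2*(d + d*h) = 2*d + 2*d*h)
P = -16/5 (P = -((-31 - 1*(-34)) + 1)**2/5 = -((-31 + 34) + 1)**2/5 = -(3 + 1)**2/5 = -1/5*4**2 = -1/5*16 = -16/5 ≈ -3.2000)
-13*f(-6, D(0)) - P = -26*(5 + 0)/(-4 + 0)*(1 - 6) - 1*(-16/5) = -26*5/(-4)*(-5) + 16/5 = -26*(-1/4*5)*(-5) + 16/5 = -26*(-5)*(-5)/4 + 16/5 = -13*25/2 + 16/5 = -325/2 + 16/5 = -1593/10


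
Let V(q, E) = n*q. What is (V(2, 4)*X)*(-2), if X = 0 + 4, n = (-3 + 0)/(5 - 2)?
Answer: 16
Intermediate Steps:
n = -1 (n = -3/3 = -3*⅓ = -1)
X = 4
V(q, E) = -q
(V(2, 4)*X)*(-2) = (-1*2*4)*(-2) = -2*4*(-2) = -8*(-2) = 16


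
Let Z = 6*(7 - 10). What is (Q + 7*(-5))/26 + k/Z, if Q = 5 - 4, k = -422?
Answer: 2590/117 ≈ 22.137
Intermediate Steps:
Q = 1
Z = -18 (Z = 6*(-3) = -18)
(Q + 7*(-5))/26 + k/Z = (1 + 7*(-5))/26 - 422/(-18) = (1 - 35)*(1/26) - 422*(-1/18) = -34*1/26 + 211/9 = -17/13 + 211/9 = 2590/117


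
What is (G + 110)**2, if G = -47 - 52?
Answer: 121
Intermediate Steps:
G = -99
(G + 110)**2 = (-99 + 110)**2 = 11**2 = 121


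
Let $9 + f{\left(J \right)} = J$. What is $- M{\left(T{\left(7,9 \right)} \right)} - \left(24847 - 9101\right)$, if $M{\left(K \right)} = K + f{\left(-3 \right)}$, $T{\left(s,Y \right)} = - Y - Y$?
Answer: $-15716$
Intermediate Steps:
$f{\left(J \right)} = -9 + J$
$T{\left(s,Y \right)} = - 2 Y$
$M{\left(K \right)} = -12 + K$ ($M{\left(K \right)} = K - 12 = -12 + K$)
$- M{\left(T{\left(7,9 \right)} \right)} - \left(24847 - 9101\right) = - (-12 - 18) - \left(24847 - 9101\right) = \left(-1\right) \left(-30\right) - 15746 = 30 - 15746 = -15716$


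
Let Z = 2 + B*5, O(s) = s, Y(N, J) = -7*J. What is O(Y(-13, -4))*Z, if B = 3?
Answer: 476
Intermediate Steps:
Z = 17 (Z = 2 + 3*5 = 2 + 15 = 17)
O(Y(-13, -4))*Z = -7*(-4)*17 = 28*17 = 476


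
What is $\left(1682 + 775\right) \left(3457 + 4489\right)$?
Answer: $19523322$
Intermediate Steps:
$\left(1682 + 775\right) \left(3457 + 4489\right) = 2457 \cdot 7946 = 19523322$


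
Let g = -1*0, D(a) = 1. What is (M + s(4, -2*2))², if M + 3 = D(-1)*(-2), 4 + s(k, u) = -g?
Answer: 81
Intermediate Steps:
g = 0
s(k, u) = -4 (s(k, u) = -4 - 1*0 = -4 + 0 = -4)
M = -5 (M = -3 + 1*(-2) = -3 - 2 = -5)
(M + s(4, -2*2))² = (-5 - 4)² = (-9)² = 81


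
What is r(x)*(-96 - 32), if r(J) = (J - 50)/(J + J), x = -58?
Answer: -3456/29 ≈ -119.17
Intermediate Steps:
r(J) = (-50 + J)/(2*J) (r(J) = (-50 + J)/((2*J)) = (-50 + J)*(1/(2*J)) = (-50 + J)/(2*J))
r(x)*(-96 - 32) = ((½)*(-50 - 58)/(-58))*(-96 - 32) = ((½)*(-1/58)*(-108))*(-128) = (27/29)*(-128) = -3456/29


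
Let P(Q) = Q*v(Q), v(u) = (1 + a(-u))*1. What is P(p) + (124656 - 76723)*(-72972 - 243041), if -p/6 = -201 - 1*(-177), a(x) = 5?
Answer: -15147450265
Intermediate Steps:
v(u) = 6 (v(u) = (1 + 5)*1 = 6*1 = 6)
p = 144 (p = -6*(-201 - 1*(-177)) = -6*(-201 + 177) = -6*(-24) = 144)
P(Q) = 6*Q (P(Q) = Q*6 = 6*Q)
P(p) + (124656 - 76723)*(-72972 - 243041) = 6*144 + (124656 - 76723)*(-72972 - 243041) = 864 + 47933*(-316013) = 864 - 15147451129 = -15147450265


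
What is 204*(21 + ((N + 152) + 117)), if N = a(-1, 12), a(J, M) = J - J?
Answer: 59160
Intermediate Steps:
a(J, M) = 0
N = 0
204*(21 + ((N + 152) + 117)) = 204*(21 + ((0 + 152) + 117)) = 204*(21 + (152 + 117)) = 204*(21 + 269) = 204*290 = 59160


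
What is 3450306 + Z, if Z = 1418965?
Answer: 4869271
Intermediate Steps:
3450306 + Z = 3450306 + 1418965 = 4869271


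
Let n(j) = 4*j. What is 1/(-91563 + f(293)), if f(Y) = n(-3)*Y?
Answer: -1/95079 ≈ -1.0518e-5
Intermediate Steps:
f(Y) = -12*Y (f(Y) = (4*(-3))*Y = -12*Y)
1/(-91563 + f(293)) = 1/(-91563 - 12*293) = 1/(-91563 - 3516) = 1/(-95079) = -1/95079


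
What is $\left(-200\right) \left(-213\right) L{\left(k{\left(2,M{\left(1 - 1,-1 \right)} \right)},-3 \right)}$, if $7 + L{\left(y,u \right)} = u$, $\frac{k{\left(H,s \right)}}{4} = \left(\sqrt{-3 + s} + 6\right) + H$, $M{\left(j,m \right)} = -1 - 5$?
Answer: $-426000$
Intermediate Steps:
$M{\left(j,m \right)} = -6$
$k{\left(H,s \right)} = 24 + 4 H + 4 \sqrt{-3 + s}$ ($k{\left(H,s \right)} = 4 \left(\left(\sqrt{-3 + s} + 6\right) + H\right) = 4 \left(\left(6 + \sqrt{-3 + s}\right) + H\right) = 4 \left(6 + H + \sqrt{-3 + s}\right) = 24 + 4 H + 4 \sqrt{-3 + s}$)
$L{\left(y,u \right)} = -7 + u$
$\left(-200\right) \left(-213\right) L{\left(k{\left(2,M{\left(1 - 1,-1 \right)} \right)},-3 \right)} = \left(-200\right) \left(-213\right) \left(-7 - 3\right) = 42600 \left(-10\right) = -426000$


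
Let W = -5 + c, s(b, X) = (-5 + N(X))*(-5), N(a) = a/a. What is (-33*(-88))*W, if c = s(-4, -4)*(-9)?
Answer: -537240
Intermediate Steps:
N(a) = 1
s(b, X) = 20 (s(b, X) = (-5 + 1)*(-5) = -4*(-5) = 20)
c = -180 (c = 20*(-9) = -180)
W = -185 (W = -5 - 180 = -185)
(-33*(-88))*W = -33*(-88)*(-185) = 2904*(-185) = -537240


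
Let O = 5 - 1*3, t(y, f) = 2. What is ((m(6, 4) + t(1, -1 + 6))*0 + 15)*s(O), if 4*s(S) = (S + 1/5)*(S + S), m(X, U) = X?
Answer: 33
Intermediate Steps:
O = 2 (O = 5 - 3 = 2)
s(S) = S*(⅕ + S)/2 (s(S) = ((S + 1/5)*(S + S))/4 = ((S + ⅕)*(2*S))/4 = ((⅕ + S)*(2*S))/4 = (2*S*(⅕ + S))/4 = S*(⅕ + S)/2)
((m(6, 4) + t(1, -1 + 6))*0 + 15)*s(O) = ((6 + 2)*0 + 15)*((⅒)*2*(1 + 5*2)) = (8*0 + 15)*((⅒)*2*(1 + 10)) = (0 + 15)*((⅒)*2*11) = 15*(11/5) = 33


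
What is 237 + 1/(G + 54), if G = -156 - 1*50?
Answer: 36023/152 ≈ 236.99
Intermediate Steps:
G = -206 (G = -156 - 50 = -206)
237 + 1/(G + 54) = 237 + 1/(-206 + 54) = 237 + 1/(-152) = 237 - 1/152 = 36023/152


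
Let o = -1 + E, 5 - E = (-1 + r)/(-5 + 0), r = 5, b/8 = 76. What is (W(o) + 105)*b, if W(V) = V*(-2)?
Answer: 290016/5 ≈ 58003.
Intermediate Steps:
b = 608 (b = 8*76 = 608)
E = 29/5 (E = 5 - (-1 + 5)/(-5 + 0) = 5 - 4/(-5) = 5 - 4*(-1)/5 = 5 - 1*(-⅘) = 5 + ⅘ = 29/5 ≈ 5.8000)
o = 24/5 (o = -1 + 29/5 = 24/5 ≈ 4.8000)
W(V) = -2*V
(W(o) + 105)*b = (-2*24/5 + 105)*608 = (-48/5 + 105)*608 = (477/5)*608 = 290016/5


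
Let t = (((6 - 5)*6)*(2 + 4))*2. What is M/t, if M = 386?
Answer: 193/36 ≈ 5.3611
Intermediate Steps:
t = 72 (t = ((1*6)*6)*2 = (6*6)*2 = 36*2 = 72)
M/t = 386/72 = 386*(1/72) = 193/36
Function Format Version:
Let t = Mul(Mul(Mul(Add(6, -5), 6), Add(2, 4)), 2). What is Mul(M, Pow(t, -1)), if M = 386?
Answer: Rational(193, 36) ≈ 5.3611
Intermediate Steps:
t = 72 (t = Mul(Mul(Mul(1, 6), 6), 2) = Mul(Mul(6, 6), 2) = Mul(36, 2) = 72)
Mul(M, Pow(t, -1)) = Mul(386, Pow(72, -1)) = Mul(386, Rational(1, 72)) = Rational(193, 36)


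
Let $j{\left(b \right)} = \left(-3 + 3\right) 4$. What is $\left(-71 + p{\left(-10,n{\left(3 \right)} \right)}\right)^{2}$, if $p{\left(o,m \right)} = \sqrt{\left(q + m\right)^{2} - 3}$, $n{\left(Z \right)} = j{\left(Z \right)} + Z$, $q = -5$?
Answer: $4900$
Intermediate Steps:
$j{\left(b \right)} = 0$ ($j{\left(b \right)} = 0 \cdot 4 = 0$)
$n{\left(Z \right)} = Z$ ($n{\left(Z \right)} = 0 + Z = Z$)
$p{\left(o,m \right)} = \sqrt{-3 + \left(-5 + m\right)^{2}}$ ($p{\left(o,m \right)} = \sqrt{\left(-5 + m\right)^{2} - 3} = \sqrt{-3 + \left(-5 + m\right)^{2}}$)
$\left(-71 + p{\left(-10,n{\left(3 \right)} \right)}\right)^{2} = \left(-71 + \sqrt{-3 + \left(-5 + 3\right)^{2}}\right)^{2} = \left(-71 + \sqrt{-3 + \left(-2\right)^{2}}\right)^{2} = \left(-71 + \sqrt{-3 + 4}\right)^{2} = \left(-71 + \sqrt{1}\right)^{2} = \left(-71 + 1\right)^{2} = \left(-70\right)^{2} = 4900$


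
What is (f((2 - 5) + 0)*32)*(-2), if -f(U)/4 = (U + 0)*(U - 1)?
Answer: 3072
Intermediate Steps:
f(U) = -4*U*(-1 + U) (f(U) = -4*(U + 0)*(U - 1) = -4*U*(-1 + U))
(f((2 - 5) + 0)*32)*(-2) = ((4*((2 - 5) + 0)*(1 - ((2 - 5) + 0)))*32)*(-2) = ((4*(-3 + 0)*(1 - (-3 + 0)))*32)*(-2) = ((4*(-3)*(1 - 1*(-3)))*32)*(-2) = ((4*(-3)*(1 + 3))*32)*(-2) = ((4*(-3)*4)*32)*(-2) = -48*32*(-2) = -1536*(-2) = 3072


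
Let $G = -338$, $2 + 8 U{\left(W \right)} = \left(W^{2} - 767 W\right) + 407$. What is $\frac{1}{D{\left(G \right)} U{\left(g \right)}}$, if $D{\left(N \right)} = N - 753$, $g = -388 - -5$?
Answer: $- \frac{8}{480972805} \approx -1.6633 \cdot 10^{-8}$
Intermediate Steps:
$g = -383$ ($g = -388 + 5 = -383$)
$U{\left(W \right)} = \frac{405}{8} - \frac{767 W}{8} + \frac{W^{2}}{8}$ ($U{\left(W \right)} = - \frac{1}{4} + \frac{\left(W^{2} - 767 W\right) + 407}{8} = - \frac{1}{4} + \frac{407 + W^{2} - 767 W}{8} = - \frac{1}{4} + \left(\frac{407}{8} - \frac{767 W}{8} + \frac{W^{2}}{8}\right) = \frac{405}{8} - \frac{767 W}{8} + \frac{W^{2}}{8}$)
$D{\left(N \right)} = -753 + N$
$\frac{1}{D{\left(G \right)} U{\left(g \right)}} = \frac{1}{\left(-753 - 338\right) \left(\frac{405}{8} - - \frac{293761}{8} + \frac{\left(-383\right)^{2}}{8}\right)} = \frac{1}{\left(-1091\right) \left(\frac{405}{8} + \frac{293761}{8} + \frac{1}{8} \cdot 146689\right)} = - \frac{1}{1091 \left(\frac{405}{8} + \frac{293761}{8} + \frac{146689}{8}\right)} = - \frac{1}{1091 \cdot \frac{440855}{8}} = \left(- \frac{1}{1091}\right) \frac{8}{440855} = - \frac{8}{480972805}$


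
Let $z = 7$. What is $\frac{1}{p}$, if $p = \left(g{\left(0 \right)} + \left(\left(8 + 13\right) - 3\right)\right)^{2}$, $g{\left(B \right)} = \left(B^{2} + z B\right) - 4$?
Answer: $\frac{1}{196} \approx 0.005102$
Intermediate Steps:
$g{\left(B \right)} = -4 + B^{2} + 7 B$ ($g{\left(B \right)} = \left(B^{2} + 7 B\right) - 4 = -4 + B^{2} + 7 B$)
$p = 196$ ($p = \left(\left(-4 + 0^{2} + 7 \cdot 0\right) + \left(\left(8 + 13\right) - 3\right)\right)^{2} = \left(\left(-4 + 0 + 0\right) + \left(21 - 3\right)\right)^{2} = \left(-4 + 18\right)^{2} = 14^{2} = 196$)
$\frac{1}{p} = \frac{1}{196}$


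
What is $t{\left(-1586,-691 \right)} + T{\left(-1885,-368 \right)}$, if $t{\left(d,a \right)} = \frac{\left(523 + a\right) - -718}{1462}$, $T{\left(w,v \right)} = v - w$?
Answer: $\frac{1109202}{731} \approx 1517.4$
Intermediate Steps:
$t{\left(d,a \right)} = \frac{73}{86} + \frac{a}{1462}$ ($t{\left(d,a \right)} = \left(\left(523 + a\right) + 718\right) \frac{1}{1462} = \left(1241 + a\right) \frac{1}{1462} = \frac{73}{86} + \frac{a}{1462}$)
$t{\left(-1586,-691 \right)} + T{\left(-1885,-368 \right)} = \left(\frac{73}{86} + \frac{1}{1462} \left(-691\right)\right) - -1517 = \left(\frac{73}{86} - \frac{691}{1462}\right) + \left(-368 + 1885\right) = \frac{275}{731} + 1517 = \frac{1109202}{731}$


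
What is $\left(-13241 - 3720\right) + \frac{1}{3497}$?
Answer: $- \frac{59312616}{3497} \approx -16961.0$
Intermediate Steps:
$\left(-13241 - 3720\right) + \frac{1}{3497} = -16961 + \frac{1}{3497} = - \frac{59312616}{3497}$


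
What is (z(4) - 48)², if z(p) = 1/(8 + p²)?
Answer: 1324801/576 ≈ 2300.0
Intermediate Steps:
(z(4) - 48)² = (1/(8 + 4²) - 48)² = (1/(8 + 16) - 48)² = (1/24 - 48)² = (-1151/24)² = 1324801/576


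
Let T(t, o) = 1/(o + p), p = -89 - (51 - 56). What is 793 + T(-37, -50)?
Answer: 106261/134 ≈ 792.99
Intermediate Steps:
p = -84 (p = -89 - 1*(-5) = -89 + 5 = -84)
T(t, o) = 1/(-84 + o) (T(t, o) = 1/(o - 84) = 1/(-84 + o))
793 + T(-37, -50) = 793 + 1/(-84 - 50) = 793 + 1/(-134) = 793 - 1/134 = 106261/134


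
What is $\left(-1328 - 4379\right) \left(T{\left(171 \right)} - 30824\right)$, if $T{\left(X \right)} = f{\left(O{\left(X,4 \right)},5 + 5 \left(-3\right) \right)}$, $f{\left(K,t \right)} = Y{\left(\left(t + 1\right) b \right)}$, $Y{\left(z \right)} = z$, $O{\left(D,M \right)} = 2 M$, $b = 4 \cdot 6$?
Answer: $177145280$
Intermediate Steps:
$b = 24$
$f{\left(K,t \right)} = 24 + 24 t$ ($f{\left(K,t \right)} = \left(t + 1\right) 24 = \left(1 + t\right) 24 = 24 + 24 t$)
$T{\left(X \right)} = -216$ ($T{\left(X \right)} = 24 + 24 \left(5 + 5 \left(-3\right)\right) = 24 + 24 \left(5 - 15\right) = 24 + 24 \left(-10\right) = 24 - 240 = -216$)
$\left(-1328 - 4379\right) \left(T{\left(171 \right)} - 30824\right) = \left(-1328 - 4379\right) \left(-216 - 30824\right) = \left(-5707\right) \left(-31040\right) = 177145280$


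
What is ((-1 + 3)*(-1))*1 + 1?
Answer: -1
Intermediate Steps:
((-1 + 3)*(-1))*1 + 1 = (2*(-1))*1 + 1 = -2*1 + 1 = -2 + 1 = -1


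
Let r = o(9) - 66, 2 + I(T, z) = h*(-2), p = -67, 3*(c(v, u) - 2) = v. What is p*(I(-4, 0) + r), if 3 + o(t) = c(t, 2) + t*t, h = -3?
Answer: -1407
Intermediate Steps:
c(v, u) = 2 + v/3
o(t) = -1 + t**2 + t/3 (o(t) = -3 + ((2 + t/3) + t*t) = -3 + ((2 + t/3) + t**2) = -3 + (2 + t**2 + t/3) = -1 + t**2 + t/3)
I(T, z) = 4 (I(T, z) = -2 - 3*(-2) = -2 + 6 = 4)
r = 17 (r = (-1 + 9**2 + (1/3)*9) - 66 = (-1 + 81 + 3) - 66 = 83 - 66 = 17)
p*(I(-4, 0) + r) = -67*(4 + 17) = -67*21 = -1407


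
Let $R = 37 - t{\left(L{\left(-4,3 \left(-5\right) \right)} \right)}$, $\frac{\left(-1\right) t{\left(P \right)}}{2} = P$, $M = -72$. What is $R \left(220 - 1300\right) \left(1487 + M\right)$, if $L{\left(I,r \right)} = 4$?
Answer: $-68769000$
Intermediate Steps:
$t{\left(P \right)} = - 2 P$
$R = 45$ ($R = 37 - \left(-2\right) 4 = 37 - -8 = 37 + 8 = 45$)
$R \left(220 - 1300\right) \left(1487 + M\right) = 45 \left(220 - 1300\right) \left(1487 - 72\right) = 45 \left(\left(-1080\right) 1415\right) = 45 \left(-1528200\right) = -68769000$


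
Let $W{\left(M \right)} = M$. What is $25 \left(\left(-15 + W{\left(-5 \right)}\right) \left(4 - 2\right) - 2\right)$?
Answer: $-1050$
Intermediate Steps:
$25 \left(\left(-15 + W{\left(-5 \right)}\right) \left(4 - 2\right) - 2\right) = 25 \left(\left(-15 - 5\right) \left(4 - 2\right) - 2\right) = 25 \left(\left(-20\right) 2 - 2\right) = 25 \left(-40 - 2\right) = 25 \left(-42\right) = -1050$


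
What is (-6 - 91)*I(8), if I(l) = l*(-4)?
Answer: 3104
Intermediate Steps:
I(l) = -4*l
(-6 - 91)*I(8) = (-6 - 91)*(-4*8) = -97*(-32) = 3104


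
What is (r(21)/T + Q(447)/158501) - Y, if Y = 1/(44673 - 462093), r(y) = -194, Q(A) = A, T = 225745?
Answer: 5864295174013/2987124995525580 ≈ 0.0019632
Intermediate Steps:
Y = -1/417420 (Y = 1/(-417420) = -1/417420 ≈ -2.3957e-6)
(r(21)/T + Q(447)/158501) - Y = (-194/225745 + 447/158501) - 1*(-1/417420) = (-194*1/225745 + 447*(1/158501)) + 1/417420 = (-194/225745 + 447/158501) + 1/417420 = 70158821/35780808245 + 1/417420 = 5864295174013/2987124995525580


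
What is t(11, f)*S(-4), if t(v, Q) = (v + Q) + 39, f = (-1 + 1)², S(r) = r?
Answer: -200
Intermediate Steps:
f = 0 (f = 0² = 0)
t(v, Q) = 39 + Q + v (t(v, Q) = (Q + v) + 39 = 39 + Q + v)
t(11, f)*S(-4) = (39 + 0 + 11)*(-4) = 50*(-4) = -200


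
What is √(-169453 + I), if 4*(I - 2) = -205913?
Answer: I*√883717/2 ≈ 470.03*I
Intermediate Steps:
I = -205905/4 (I = 2 + (¼)*(-205913) = 2 - 205913/4 = -205905/4 ≈ -51476.)
√(-169453 + I) = √(-169453 - 205905/4) = √(-883717/4) = I*√883717/2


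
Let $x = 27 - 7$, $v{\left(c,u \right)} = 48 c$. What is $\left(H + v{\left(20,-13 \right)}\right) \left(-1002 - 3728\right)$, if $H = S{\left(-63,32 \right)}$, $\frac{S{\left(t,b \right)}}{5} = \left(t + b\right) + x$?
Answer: $-4280650$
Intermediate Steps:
$x = 20$
$S{\left(t,b \right)} = 100 + 5 b + 5 t$ ($S{\left(t,b \right)} = 5 \left(\left(t + b\right) + 20\right) = 5 \left(\left(b + t\right) + 20\right) = 5 \left(20 + b + t\right) = 100 + 5 b + 5 t$)
$H = -55$ ($H = 100 + 5 \cdot 32 + 5 \left(-63\right) = 100 + 160 - 315 = -55$)
$\left(H + v{\left(20,-13 \right)}\right) \left(-1002 - 3728\right) = \left(-55 + 48 \cdot 20\right) \left(-1002 - 3728\right) = \left(-55 + 960\right) \left(-4730\right) = 905 \left(-4730\right) = -4280650$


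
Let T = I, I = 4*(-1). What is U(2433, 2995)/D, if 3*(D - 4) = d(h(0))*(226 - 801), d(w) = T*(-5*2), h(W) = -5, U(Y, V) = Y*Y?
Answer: -17758467/22988 ≈ -772.51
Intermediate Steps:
U(Y, V) = Y²
I = -4
T = -4
d(w) = 40 (d(w) = -(-20)*2 = -4*(-10) = 40)
D = -22988/3 (D = 4 + (40*(226 - 801))/3 = 4 + (40*(-575))/3 = 4 + (⅓)*(-23000) = 4 - 23000/3 = -22988/3 ≈ -7662.7)
U(2433, 2995)/D = 2433²/(-22988/3) = 5919489*(-3/22988) = -17758467/22988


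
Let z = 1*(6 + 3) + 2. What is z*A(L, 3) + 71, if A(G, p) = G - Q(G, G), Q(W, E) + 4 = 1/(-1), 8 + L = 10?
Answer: 148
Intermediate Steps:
L = 2 (L = -8 + 10 = 2)
Q(W, E) = -5 (Q(W, E) = -4 + 1/(-1) = -4 - 1 = -5)
z = 11 (z = 1*9 + 2 = 9 + 2 = 11)
A(G, p) = 5 + G (A(G, p) = G - 1*(-5) = G + 5 = 5 + G)
z*A(L, 3) + 71 = 11*(5 + 2) + 71 = 11*7 + 71 = 77 + 71 = 148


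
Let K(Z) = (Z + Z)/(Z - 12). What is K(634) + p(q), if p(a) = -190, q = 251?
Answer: -58456/311 ≈ -187.96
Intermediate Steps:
K(Z) = 2*Z/(-12 + Z) (K(Z) = (2*Z)/(-12 + Z) = 2*Z/(-12 + Z))
K(634) + p(q) = 2*634/(-12 + 634) - 190 = 2*634/622 - 190 = 2*634*(1/622) - 190 = 634/311 - 190 = -58456/311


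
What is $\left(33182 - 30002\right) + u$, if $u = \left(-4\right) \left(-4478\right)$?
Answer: $21092$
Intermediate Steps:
$u = 17912$
$\left(33182 - 30002\right) + u = \left(33182 - 30002\right) + 17912 = 3180 + 17912 = 21092$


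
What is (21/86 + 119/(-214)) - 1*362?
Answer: -1666997/4601 ≈ -362.31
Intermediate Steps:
(21/86 + 119/(-214)) - 1*362 = (21*(1/86) + 119*(-1/214)) - 362 = (21/86 - 119/214) - 362 = -1435/4601 - 362 = -1666997/4601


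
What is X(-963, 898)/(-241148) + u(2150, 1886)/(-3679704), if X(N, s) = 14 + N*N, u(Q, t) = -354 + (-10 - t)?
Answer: -23694113553/6162175418 ≈ -3.8451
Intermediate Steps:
u(Q, t) = -364 - t
X(N, s) = 14 + N²
X(-963, 898)/(-241148) + u(2150, 1886)/(-3679704) = (14 + (-963)²)/(-241148) + (-364 - 1*1886)/(-3679704) = (14 + 927369)*(-1/241148) + (-364 - 1886)*(-1/3679704) = 927383*(-1/241148) - 2250*(-1/3679704) = -927383/241148 + 125/204428 = -23694113553/6162175418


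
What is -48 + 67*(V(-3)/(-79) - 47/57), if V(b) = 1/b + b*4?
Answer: -417814/4503 ≈ -92.786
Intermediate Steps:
V(b) = 1/b + 4*b
-48 + 67*(V(-3)/(-79) - 47/57) = -48 + 67*((1/(-3) + 4*(-3))/(-79) - 47/57) = -48 + 67*((-⅓ - 12)*(-1/79) - 47*1/57) = -48 + 67*(-37/3*(-1/79) - 47/57) = -48 + 67*(37/237 - 47/57) = -48 + 67*(-3010/4503) = -48 - 201670/4503 = -417814/4503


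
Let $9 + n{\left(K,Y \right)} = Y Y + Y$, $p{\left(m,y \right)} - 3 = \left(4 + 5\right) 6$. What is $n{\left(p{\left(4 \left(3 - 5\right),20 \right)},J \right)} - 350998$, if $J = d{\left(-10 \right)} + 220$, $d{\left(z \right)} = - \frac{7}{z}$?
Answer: $- \frac{30207781}{100} \approx -3.0208 \cdot 10^{5}$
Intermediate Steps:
$p{\left(m,y \right)} = 57$ ($p{\left(m,y \right)} = 3 + \left(4 + 5\right) 6 = 3 + 9 \cdot 6 = 3 + 54 = 57$)
$J = \frac{2207}{10}$ ($J = - \frac{7}{-10} + 220 = \left(-7\right) \left(- \frac{1}{10}\right) + 220 = \frac{7}{10} + 220 = \frac{2207}{10} \approx 220.7$)
$n{\left(K,Y \right)} = -9 + Y + Y^{2}$ ($n{\left(K,Y \right)} = -9 + \left(Y Y + Y\right) = -9 + \left(Y^{2} + Y\right) = -9 + \left(Y + Y^{2}\right) = -9 + Y + Y^{2}$)
$n{\left(p{\left(4 \left(3 - 5\right),20 \right)},J \right)} - 350998 = \left(-9 + \frac{2207}{10} + \left(\frac{2207}{10}\right)^{2}\right) - 350998 = \left(-9 + \frac{2207}{10} + \frac{4870849}{100}\right) - 350998 = \frac{4892019}{100} - 350998 = - \frac{30207781}{100}$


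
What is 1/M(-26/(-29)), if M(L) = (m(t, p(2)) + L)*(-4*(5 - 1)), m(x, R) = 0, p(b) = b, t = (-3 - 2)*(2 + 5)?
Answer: -29/416 ≈ -0.069712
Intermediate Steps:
t = -35 (t = -5*7 = -35)
M(L) = -16*L (M(L) = (0 + L)*(-4*(5 - 1)) = L*(-4*4) = L*(-16) = -16*L)
1/M(-26/(-29)) = 1/(-(-416)/(-29)) = 1/(-(-416)*(-1)/29) = 1/(-16*26/29) = 1/(-416/29) = -29/416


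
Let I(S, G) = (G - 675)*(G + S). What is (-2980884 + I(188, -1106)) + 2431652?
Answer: 1085726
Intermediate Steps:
I(S, G) = (-675 + G)*(G + S)
(-2980884 + I(188, -1106)) + 2431652 = (-2980884 + ((-1106)² - 675*(-1106) - 675*188 - 1106*188)) + 2431652 = (-2980884 + (1223236 + 746550 - 126900 - 207928)) + 2431652 = (-2980884 + 1634958) + 2431652 = -1345926 + 2431652 = 1085726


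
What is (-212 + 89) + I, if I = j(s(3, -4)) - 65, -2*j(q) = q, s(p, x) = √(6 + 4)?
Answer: -188 - √10/2 ≈ -189.58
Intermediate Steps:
s(p, x) = √10
j(q) = -q/2
I = -65 - √10/2 (I = -√10/2 - 65 = -65 - √10/2 ≈ -66.581)
(-212 + 89) + I = (-212 + 89) + (-65 - √10/2) = -123 + (-65 - √10/2) = -188 - √10/2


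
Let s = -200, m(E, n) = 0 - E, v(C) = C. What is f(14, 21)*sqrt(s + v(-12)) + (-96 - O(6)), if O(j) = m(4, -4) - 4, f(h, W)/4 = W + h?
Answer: -88 + 280*I*sqrt(53) ≈ -88.0 + 2038.4*I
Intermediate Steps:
m(E, n) = -E
f(h, W) = 4*W + 4*h (f(h, W) = 4*(W + h) = 4*W + 4*h)
O(j) = -8 (O(j) = -1*4 - 4 = -4 - 4 = -8)
f(14, 21)*sqrt(s + v(-12)) + (-96 - O(6)) = (4*21 + 4*14)*sqrt(-200 - 12) + (-96 - 1*(-8)) = (84 + 56)*sqrt(-212) + (-96 + 8) = 140*(2*I*sqrt(53)) - 88 = 280*I*sqrt(53) - 88 = -88 + 280*I*sqrt(53)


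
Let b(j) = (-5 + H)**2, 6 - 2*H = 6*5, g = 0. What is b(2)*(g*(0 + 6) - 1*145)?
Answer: -41905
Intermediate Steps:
H = -12 (H = 3 - 3*5 = 3 - 1/2*30 = 3 - 15 = -12)
b(j) = 289 (b(j) = (-5 - 12)**2 = (-17)**2 = 289)
b(2)*(g*(0 + 6) - 1*145) = 289*(0*(0 + 6) - 1*145) = 289*(0*6 - 145) = 289*(0 - 145) = 289*(-145) = -41905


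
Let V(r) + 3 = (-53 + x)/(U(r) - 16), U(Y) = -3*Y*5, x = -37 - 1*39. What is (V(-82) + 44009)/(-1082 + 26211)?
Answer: 53423155/30506606 ≈ 1.7512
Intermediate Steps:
x = -76 (x = -37 - 39 = -76)
U(Y) = -15*Y
V(r) = -3 - 129/(-16 - 15*r) (V(r) = -3 + (-53 - 76)/(-15*r - 16) = -3 - 129/(-16 - 15*r))
(V(-82) + 44009)/(-1082 + 26211) = (9*(9 - 5*(-82))/(16 + 15*(-82)) + 44009)/(-1082 + 26211) = (9*(9 + 410)/(16 - 1230) + 44009)/25129 = (9*419/(-1214) + 44009)*(1/25129) = (9*(-1/1214)*419 + 44009)*(1/25129) = (-3771/1214 + 44009)*(1/25129) = (53423155/1214)*(1/25129) = 53423155/30506606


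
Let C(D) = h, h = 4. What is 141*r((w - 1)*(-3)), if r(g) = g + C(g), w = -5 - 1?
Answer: 3525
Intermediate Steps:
w = -6
C(D) = 4
r(g) = 4 + g (r(g) = g + 4 = 4 + g)
141*r((w - 1)*(-3)) = 141*(4 + (-6 - 1)*(-3)) = 141*(4 - 7*(-3)) = 141*(4 + 21) = 141*25 = 3525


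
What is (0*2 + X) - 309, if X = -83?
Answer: -392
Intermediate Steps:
(0*2 + X) - 309 = (0*2 - 83) - 309 = (0 - 83) - 309 = -83 - 309 = -392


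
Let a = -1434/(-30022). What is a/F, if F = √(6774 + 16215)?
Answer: 239*√22989/115029293 ≈ 0.00031503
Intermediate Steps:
a = 717/15011 (a = -1434*(-1/30022) = 717/15011 ≈ 0.047765)
F = √22989 ≈ 151.62
a/F = 717/(15011*(√22989)) = 717*(√22989/22989)/15011 = 239*√22989/115029293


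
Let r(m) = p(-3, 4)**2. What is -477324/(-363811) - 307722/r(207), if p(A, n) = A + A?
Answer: -18655910813/2182866 ≈ -8546.5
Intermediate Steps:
p(A, n) = 2*A
r(m) = 36 (r(m) = (2*(-3))**2 = (-6)**2 = 36)
-477324/(-363811) - 307722/r(207) = -477324/(-363811) - 307722/36 = -477324*(-1/363811) - 307722*1/36 = 477324/363811 - 51287/6 = -18655910813/2182866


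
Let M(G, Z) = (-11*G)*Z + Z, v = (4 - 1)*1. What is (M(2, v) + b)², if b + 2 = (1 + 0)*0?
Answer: 4225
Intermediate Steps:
v = 3 (v = 3*1 = 3)
M(G, Z) = Z - 11*G*Z (M(G, Z) = -11*G*Z + Z = Z - 11*G*Z)
b = -2 (b = -2 + (1 + 0)*0 = -2 + 1*0 = -2 + 0 = -2)
(M(2, v) + b)² = (3*(1 - 11*2) - 2)² = (3*(1 - 22) - 2)² = (3*(-21) - 2)² = (-63 - 2)² = (-65)² = 4225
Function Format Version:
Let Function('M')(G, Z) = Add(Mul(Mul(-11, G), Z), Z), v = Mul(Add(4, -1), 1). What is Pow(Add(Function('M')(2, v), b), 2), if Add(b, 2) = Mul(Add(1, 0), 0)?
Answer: 4225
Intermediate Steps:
v = 3 (v = Mul(3, 1) = 3)
Function('M')(G, Z) = Add(Z, Mul(-11, G, Z)) (Function('M')(G, Z) = Add(Mul(-11, G, Z), Z) = Add(Z, Mul(-11, G, Z)))
b = -2 (b = Add(-2, Mul(Add(1, 0), 0)) = Add(-2, Mul(1, 0)) = Add(-2, 0) = -2)
Pow(Add(Function('M')(2, v), b), 2) = Pow(Add(Mul(3, Add(1, Mul(-11, 2))), -2), 2) = Pow(Add(Mul(3, Add(1, -22)), -2), 2) = Pow(Add(Mul(3, -21), -2), 2) = Pow(Add(-63, -2), 2) = Pow(-65, 2) = 4225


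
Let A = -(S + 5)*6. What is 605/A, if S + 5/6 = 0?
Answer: -121/5 ≈ -24.200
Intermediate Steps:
S = -5/6 (S = -5/6 + 0 = -5/6 ≈ -0.83333)
A = -25 (A = -(-5/6 + 5)*6 = -25*6/6 = -1*25 = -25)
605/A = 605/(-25) = 605*(-1/25) = -121/5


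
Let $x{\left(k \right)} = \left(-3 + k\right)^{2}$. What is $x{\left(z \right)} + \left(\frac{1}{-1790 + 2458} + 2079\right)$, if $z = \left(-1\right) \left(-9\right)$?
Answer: $\frac{1412821}{668} \approx 2115.0$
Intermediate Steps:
$z = 9$
$x{\left(z \right)} + \left(\frac{1}{-1790 + 2458} + 2079\right) = \left(-3 + 9\right)^{2} + \left(\frac{1}{-1790 + 2458} + 2079\right) = 6^{2} + \left(\frac{1}{668} + 2079\right) = 36 + \left(\frac{1}{668} + 2079\right) = 36 + \frac{1388773}{668} = \frac{1412821}{668}$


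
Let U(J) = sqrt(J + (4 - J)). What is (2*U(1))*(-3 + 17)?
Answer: 56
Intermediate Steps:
U(J) = 2 (U(J) = sqrt(4) = 2)
(2*U(1))*(-3 + 17) = (2*2)*(-3 + 17) = 4*14 = 56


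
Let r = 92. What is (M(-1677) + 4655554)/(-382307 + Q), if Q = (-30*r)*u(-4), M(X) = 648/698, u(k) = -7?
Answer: -1624788670/126682463 ≈ -12.826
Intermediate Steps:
M(X) = 324/349 (M(X) = 648*(1/698) = 324/349)
Q = 19320 (Q = -30*92*(-7) = -2760*(-7) = 19320)
(M(-1677) + 4655554)/(-382307 + Q) = (324/349 + 4655554)/(-382307 + 19320) = (1624788670/349)/(-362987) = (1624788670/349)*(-1/362987) = -1624788670/126682463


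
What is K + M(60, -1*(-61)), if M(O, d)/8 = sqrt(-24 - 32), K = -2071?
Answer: -2071 + 16*I*sqrt(14) ≈ -2071.0 + 59.867*I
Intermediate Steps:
M(O, d) = 16*I*sqrt(14) (M(O, d) = 8*sqrt(-24 - 32) = 8*sqrt(-56) = 8*(2*I*sqrt(14)) = 16*I*sqrt(14))
K + M(60, -1*(-61)) = -2071 + 16*I*sqrt(14)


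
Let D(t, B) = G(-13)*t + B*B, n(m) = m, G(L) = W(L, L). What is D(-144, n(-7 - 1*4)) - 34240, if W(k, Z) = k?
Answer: -32247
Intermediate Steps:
G(L) = L
D(t, B) = B**2 - 13*t (D(t, B) = -13*t + B*B = -13*t + B**2 = B**2 - 13*t)
D(-144, n(-7 - 1*4)) - 34240 = ((-7 - 1*4)**2 - 13*(-144)) - 34240 = ((-7 - 4)**2 + 1872) - 34240 = ((-11)**2 + 1872) - 34240 = (121 + 1872) - 34240 = 1993 - 34240 = -32247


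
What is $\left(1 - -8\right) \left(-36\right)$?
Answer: $-324$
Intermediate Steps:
$\left(1 - -8\right) \left(-36\right) = \left(1 + 8\right) \left(-36\right) = 9 \left(-36\right) = -324$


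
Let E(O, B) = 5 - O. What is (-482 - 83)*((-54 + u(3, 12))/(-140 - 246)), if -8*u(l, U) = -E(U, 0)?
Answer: -248035/3088 ≈ -80.322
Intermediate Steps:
u(l, U) = 5/8 - U/8 (u(l, U) = -(-1)*(5 - U)/8 = -(-5 + U)/8 = 5/8 - U/8)
(-482 - 83)*((-54 + u(3, 12))/(-140 - 246)) = (-482 - 83)*((-54 + (5/8 - 1/8*12))/(-140 - 246)) = -565*(-54 + (5/8 - 3/2))/(-386) = -565*(-54 - 7/8)*(-1)/386 = -(-248035)*(-1)/(8*386) = -565*439/3088 = -248035/3088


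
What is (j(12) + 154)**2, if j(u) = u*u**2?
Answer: 3541924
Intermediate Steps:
j(u) = u**3
(j(12) + 154)**2 = (12**3 + 154)**2 = (1728 + 154)**2 = 1882**2 = 3541924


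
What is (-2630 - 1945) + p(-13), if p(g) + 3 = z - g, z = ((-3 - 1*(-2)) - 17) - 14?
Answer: -4597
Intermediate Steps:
z = -32 (z = ((-3 + 2) - 17) - 14 = (-1 - 17) - 14 = -18 - 14 = -32)
p(g) = -35 - g (p(g) = -3 + (-32 - g) = -35 - g)
(-2630 - 1945) + p(-13) = (-2630 - 1945) + (-35 - 1*(-13)) = -4575 + (-35 + 13) = -4575 - 22 = -4597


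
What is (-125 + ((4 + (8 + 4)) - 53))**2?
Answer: 26244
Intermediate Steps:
(-125 + ((4 + (8 + 4)) - 53))**2 = (-125 + ((4 + 12) - 53))**2 = (-125 + (16 - 53))**2 = (-125 - 37)**2 = (-162)**2 = 26244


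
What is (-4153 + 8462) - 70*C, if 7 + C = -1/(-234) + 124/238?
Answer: 9472076/1989 ≈ 4762.2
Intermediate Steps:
C = -180295/27846 (C = -7 + (-1/(-234) + 124/238) = -7 + (-1*(-1/234) + 124*(1/238)) = -7 + (1/234 + 62/119) = -7 + 14627/27846 = -180295/27846 ≈ -6.4747)
(-4153 + 8462) - 70*C = (-4153 + 8462) - 70*(-180295)/27846 = 4309 - 1*(-901475/1989) = 4309 + 901475/1989 = 9472076/1989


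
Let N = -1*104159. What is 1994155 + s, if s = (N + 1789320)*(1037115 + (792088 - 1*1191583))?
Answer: 1074494350975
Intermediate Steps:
N = -104159
s = 1074492356820 (s = (-104159 + 1789320)*(1037115 + (792088 - 1*1191583)) = 1685161*(1037115 + (792088 - 1191583)) = 1685161*(1037115 - 399495) = 1685161*637620 = 1074492356820)
1994155 + s = 1994155 + 1074492356820 = 1074494350975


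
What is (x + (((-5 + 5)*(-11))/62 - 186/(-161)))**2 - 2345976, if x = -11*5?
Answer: -60734892335/25921 ≈ -2.3431e+6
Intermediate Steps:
x = -55
(x + (((-5 + 5)*(-11))/62 - 186/(-161)))**2 - 2345976 = (-55 + (((-5 + 5)*(-11))/62 - 186/(-161)))**2 - 2345976 = (-55 + ((0*(-11))*(1/62) - 186*(-1/161)))**2 - 2345976 = (-55 + (0*(1/62) + 186/161))**2 - 2345976 = (-55 + (0 + 186/161))**2 - 2345976 = (-55 + 186/161)**2 - 2345976 = (-8669/161)**2 - 2345976 = 75151561/25921 - 2345976 = -60734892335/25921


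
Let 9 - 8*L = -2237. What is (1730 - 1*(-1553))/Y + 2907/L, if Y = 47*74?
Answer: 44128993/3905794 ≈ 11.298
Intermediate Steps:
Y = 3478
L = 1123/4 (L = 9/8 - ⅛*(-2237) = 9/8 + 2237/8 = 1123/4 ≈ 280.75)
(1730 - 1*(-1553))/Y + 2907/L = (1730 - 1*(-1553))/3478 + 2907/(1123/4) = (1730 + 1553)*(1/3478) + 2907*(4/1123) = 3283*(1/3478) + 11628/1123 = 3283/3478 + 11628/1123 = 44128993/3905794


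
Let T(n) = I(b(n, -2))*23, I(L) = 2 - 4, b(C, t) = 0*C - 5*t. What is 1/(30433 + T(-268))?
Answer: 1/30387 ≈ 3.2909e-5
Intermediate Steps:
b(C, t) = -5*t (b(C, t) = 0 - 5*t = -5*t)
I(L) = -2
T(n) = -46 (T(n) = -2*23 = -46)
1/(30433 + T(-268)) = 1/(30433 - 46) = 1/30387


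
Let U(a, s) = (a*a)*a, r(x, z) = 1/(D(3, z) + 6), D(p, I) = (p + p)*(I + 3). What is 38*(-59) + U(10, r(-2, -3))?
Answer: -1242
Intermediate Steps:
D(p, I) = 2*p*(3 + I) (D(p, I) = (2*p)*(3 + I) = 2*p*(3 + I))
r(x, z) = 1/(24 + 6*z) (r(x, z) = 1/(2*3*(3 + z) + 6) = 1/((18 + 6*z) + 6) = 1/(24 + 6*z))
U(a, s) = a³ (U(a, s) = a²*a = a³)
38*(-59) + U(10, r(-2, -3)) = 38*(-59) + 10³ = -2242 + 1000 = -1242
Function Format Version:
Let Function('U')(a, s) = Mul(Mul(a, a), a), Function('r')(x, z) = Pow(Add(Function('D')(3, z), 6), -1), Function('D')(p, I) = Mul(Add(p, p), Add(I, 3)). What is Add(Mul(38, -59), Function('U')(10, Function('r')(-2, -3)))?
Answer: -1242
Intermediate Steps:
Function('D')(p, I) = Mul(2, p, Add(3, I)) (Function('D')(p, I) = Mul(Mul(2, p), Add(3, I)) = Mul(2, p, Add(3, I)))
Function('r')(x, z) = Pow(Add(24, Mul(6, z)), -1) (Function('r')(x, z) = Pow(Add(Mul(2, 3, Add(3, z)), 6), -1) = Pow(Add(Add(18, Mul(6, z)), 6), -1) = Pow(Add(24, Mul(6, z)), -1))
Function('U')(a, s) = Pow(a, 3) (Function('U')(a, s) = Mul(Pow(a, 2), a) = Pow(a, 3))
Add(Mul(38, -59), Function('U')(10, Function('r')(-2, -3))) = Add(Mul(38, -59), Pow(10, 3)) = Add(-2242, 1000) = -1242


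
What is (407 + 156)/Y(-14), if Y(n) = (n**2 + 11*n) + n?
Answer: 563/28 ≈ 20.107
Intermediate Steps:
Y(n) = n**2 + 12*n
(407 + 156)/Y(-14) = (407 + 156)/((-14*(12 - 14))) = 563/(-14*(-2)) = 563/28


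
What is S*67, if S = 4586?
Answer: 307262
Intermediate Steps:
S*67 = 4586*67 = 307262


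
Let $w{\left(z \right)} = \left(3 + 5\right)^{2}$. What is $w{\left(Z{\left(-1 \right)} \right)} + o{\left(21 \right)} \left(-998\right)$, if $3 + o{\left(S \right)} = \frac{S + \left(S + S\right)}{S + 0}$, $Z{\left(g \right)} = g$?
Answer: $64$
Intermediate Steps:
$w{\left(z \right)} = 64$ ($w{\left(z \right)} = 8^{2} = 64$)
$o{\left(S \right)} = 0$ ($o{\left(S \right)} = -3 + \frac{S + \left(S + S\right)}{S + 0} = -3 + \frac{S + 2 S}{S} = -3 + \frac{3 S}{S} = -3 + 3 = 0$)
$w{\left(Z{\left(-1 \right)} \right)} + o{\left(21 \right)} \left(-998\right) = 64 + 0 \left(-998\right) = 64 + 0 = 64$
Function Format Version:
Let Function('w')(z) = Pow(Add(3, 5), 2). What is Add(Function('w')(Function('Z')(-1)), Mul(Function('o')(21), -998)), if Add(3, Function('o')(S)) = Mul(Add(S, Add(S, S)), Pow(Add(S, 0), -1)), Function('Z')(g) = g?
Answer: 64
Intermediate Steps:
Function('w')(z) = 64 (Function('w')(z) = Pow(8, 2) = 64)
Function('o')(S) = 0 (Function('o')(S) = Add(-3, Mul(Add(S, Add(S, S)), Pow(Add(S, 0), -1))) = Add(-3, Mul(Add(S, Mul(2, S)), Pow(S, -1))) = Add(-3, Mul(Mul(3, S), Pow(S, -1))) = Add(-3, 3) = 0)
Add(Function('w')(Function('Z')(-1)), Mul(Function('o')(21), -998)) = Add(64, Mul(0, -998)) = Add(64, 0) = 64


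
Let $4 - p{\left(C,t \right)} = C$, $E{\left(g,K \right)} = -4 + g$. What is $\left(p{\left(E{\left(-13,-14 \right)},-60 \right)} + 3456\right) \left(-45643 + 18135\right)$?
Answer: $-95645316$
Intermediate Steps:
$p{\left(C,t \right)} = 4 - C$
$\left(p{\left(E{\left(-13,-14 \right)},-60 \right)} + 3456\right) \left(-45643 + 18135\right) = \left(\left(4 - \left(-4 - 13\right)\right) + 3456\right) \left(-45643 + 18135\right) = \left(\left(4 - -17\right) + 3456\right) \left(-27508\right) = \left(\left(4 + 17\right) + 3456\right) \left(-27508\right) = \left(21 + 3456\right) \left(-27508\right) = 3477 \left(-27508\right) = -95645316$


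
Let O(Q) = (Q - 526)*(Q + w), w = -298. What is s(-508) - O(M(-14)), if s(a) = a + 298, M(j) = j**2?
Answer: -33870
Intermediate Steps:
s(a) = 298 + a
O(Q) = (-526 + Q)*(-298 + Q) (O(Q) = (Q - 526)*(Q - 298) = (-526 + Q)*(-298 + Q))
s(-508) - O(M(-14)) = (298 - 508) - (156748 + ((-14)**2)**2 - 824*(-14)**2) = -210 - (156748 + 196**2 - 824*196) = -210 - (156748 + 38416 - 161504) = -210 - 1*33660 = -210 - 33660 = -33870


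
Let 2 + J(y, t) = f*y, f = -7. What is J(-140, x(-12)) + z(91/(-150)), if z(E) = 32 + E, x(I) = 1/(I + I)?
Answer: 151409/150 ≈ 1009.4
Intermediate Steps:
x(I) = 1/(2*I)
J(y, t) = -2 - 7*y
J(-140, x(-12)) + z(91/(-150)) = (-2 - 7*(-140)) + (32 + 91/(-150)) = (-2 + 980) + (32 + 91*(-1/150)) = 978 + (32 - 91/150) = 978 + 4709/150 = 151409/150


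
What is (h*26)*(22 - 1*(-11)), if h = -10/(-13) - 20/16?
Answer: -825/2 ≈ -412.50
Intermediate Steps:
h = -25/52 (h = -10*(-1/13) - 20*1/16 = 10/13 - 5/4 = -25/52 ≈ -0.48077)
(h*26)*(22 - 1*(-11)) = (-25/52*26)*(22 - 1*(-11)) = -25*(22 + 11)/2 = -25/2*33 = -825/2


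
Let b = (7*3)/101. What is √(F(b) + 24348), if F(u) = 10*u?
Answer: 3*√27599462/101 ≈ 156.05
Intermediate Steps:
b = 21/101 (b = 21*(1/101) = 21/101 ≈ 0.20792)
√(F(b) + 24348) = √(10*(21/101) + 24348) = √(210/101 + 24348) = √(2459358/101) = 3*√27599462/101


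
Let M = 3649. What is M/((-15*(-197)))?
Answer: 3649/2955 ≈ 1.2349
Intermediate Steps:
M/((-15*(-197))) = 3649/((-15*(-197))) = 3649/2955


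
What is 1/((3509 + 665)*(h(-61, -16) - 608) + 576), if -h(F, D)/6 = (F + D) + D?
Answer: -1/208124 ≈ -4.8048e-6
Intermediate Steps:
h(F, D) = -12*D - 6*F (h(F, D) = -6*((F + D) + D) = -6*((D + F) + D) = -6*(F + 2*D) = -12*D - 6*F)
1/((3509 + 665)*(h(-61, -16) - 608) + 576) = 1/((3509 + 665)*((-12*(-16) - 6*(-61)) - 608) + 576) = 1/(4174*((192 + 366) - 608) + 576) = 1/(4174*(558 - 608) + 576) = 1/(4174*(-50) + 576) = 1/(-208700 + 576) = 1/(-208124) = -1/208124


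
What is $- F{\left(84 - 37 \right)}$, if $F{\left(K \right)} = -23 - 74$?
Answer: $97$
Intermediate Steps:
$F{\left(K \right)} = -97$ ($F{\left(K \right)} = -23 - 74 = -97$)
$- F{\left(84 - 37 \right)} = \left(-1\right) \left(-97\right) = 97$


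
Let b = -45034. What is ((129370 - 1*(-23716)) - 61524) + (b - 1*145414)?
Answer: -98886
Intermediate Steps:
((129370 - 1*(-23716)) - 61524) + (b - 1*145414) = ((129370 - 1*(-23716)) - 61524) + (-45034 - 1*145414) = ((129370 + 23716) - 61524) + (-45034 - 145414) = (153086 - 61524) - 190448 = 91562 - 190448 = -98886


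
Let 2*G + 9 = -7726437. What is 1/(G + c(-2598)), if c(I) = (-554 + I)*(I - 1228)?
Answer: 1/8196329 ≈ 1.2201e-7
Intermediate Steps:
G = -3863223 (G = -9/2 + (1/2)*(-7726437) = -9/2 - 7726437/2 = -3863223)
c(I) = (-1228 + I)*(-554 + I) (c(I) = (-554 + I)*(-1228 + I) = (-1228 + I)*(-554 + I))
1/(G + c(-2598)) = 1/(-3863223 + (680312 + (-2598)**2 - 1782*(-2598))) = 1/(-3863223 + (680312 + 6749604 + 4629636)) = 1/(-3863223 + 12059552) = 1/8196329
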